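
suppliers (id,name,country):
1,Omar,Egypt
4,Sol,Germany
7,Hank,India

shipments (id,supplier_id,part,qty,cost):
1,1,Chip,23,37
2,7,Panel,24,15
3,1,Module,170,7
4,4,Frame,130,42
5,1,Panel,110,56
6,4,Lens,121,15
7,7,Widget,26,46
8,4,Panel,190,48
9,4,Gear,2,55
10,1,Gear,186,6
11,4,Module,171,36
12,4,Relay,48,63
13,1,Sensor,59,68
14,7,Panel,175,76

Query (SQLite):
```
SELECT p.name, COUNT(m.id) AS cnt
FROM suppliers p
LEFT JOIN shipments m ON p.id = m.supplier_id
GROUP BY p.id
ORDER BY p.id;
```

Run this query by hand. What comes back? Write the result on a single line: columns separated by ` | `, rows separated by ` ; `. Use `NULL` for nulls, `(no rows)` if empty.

Omar | 5 ; Sol | 6 ; Hank | 3

LEFT JOIN keeps every suppliers row; unmatched ones get NULL for shipments columns.
Group by suppliers.id and compute COUNT(m.id). COUNT(col) of an all-NULL group is 0.
  1: ids {1, 3, 5, 10, 13} → COUNT(m.id)=5
  4: ids {4, 6, 8, 9, 11, 12} → COUNT(m.id)=6
  7: ids {2, 7, 14} → COUNT(m.id)=3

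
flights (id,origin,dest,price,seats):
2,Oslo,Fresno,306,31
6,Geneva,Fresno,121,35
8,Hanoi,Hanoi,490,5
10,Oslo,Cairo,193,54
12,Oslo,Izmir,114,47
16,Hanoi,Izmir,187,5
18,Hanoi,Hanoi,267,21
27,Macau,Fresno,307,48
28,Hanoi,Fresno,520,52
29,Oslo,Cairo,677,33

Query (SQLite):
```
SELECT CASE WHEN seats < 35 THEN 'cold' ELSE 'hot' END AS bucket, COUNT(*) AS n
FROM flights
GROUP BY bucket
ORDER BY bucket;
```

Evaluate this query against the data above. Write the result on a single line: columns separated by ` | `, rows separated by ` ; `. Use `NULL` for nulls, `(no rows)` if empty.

cold | 5 ; hot | 5

Bucket rows by seats < 35 → 'cold' else 'hot'; count each bucket.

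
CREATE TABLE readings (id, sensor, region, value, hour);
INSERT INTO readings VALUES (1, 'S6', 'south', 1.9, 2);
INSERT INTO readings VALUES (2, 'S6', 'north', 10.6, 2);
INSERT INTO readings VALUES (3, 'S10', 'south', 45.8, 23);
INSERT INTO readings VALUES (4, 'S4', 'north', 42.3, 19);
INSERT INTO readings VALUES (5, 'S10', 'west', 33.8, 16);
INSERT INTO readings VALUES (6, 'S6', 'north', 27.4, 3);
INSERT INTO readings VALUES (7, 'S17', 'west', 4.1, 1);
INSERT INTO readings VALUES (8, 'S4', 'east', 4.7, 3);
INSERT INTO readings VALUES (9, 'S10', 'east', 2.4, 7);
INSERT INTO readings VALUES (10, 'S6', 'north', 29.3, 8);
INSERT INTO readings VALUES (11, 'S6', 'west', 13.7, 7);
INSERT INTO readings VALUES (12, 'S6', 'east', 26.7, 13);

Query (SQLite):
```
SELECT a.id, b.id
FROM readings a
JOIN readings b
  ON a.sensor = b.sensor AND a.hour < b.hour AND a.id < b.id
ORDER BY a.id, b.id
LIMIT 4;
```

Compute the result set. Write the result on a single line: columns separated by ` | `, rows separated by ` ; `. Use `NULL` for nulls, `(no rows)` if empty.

Pairs (a,b) with same sensor, a.hour < b.hour, a.id < b.id.
sensor groups: S10:{3,5,9} S17:{7} S4:{4,8} S6:{1,2,6,10,11,12}
Ordered by (a.id, b.id); first 4.

1 | 6 ; 1 | 10 ; 1 | 11 ; 1 | 12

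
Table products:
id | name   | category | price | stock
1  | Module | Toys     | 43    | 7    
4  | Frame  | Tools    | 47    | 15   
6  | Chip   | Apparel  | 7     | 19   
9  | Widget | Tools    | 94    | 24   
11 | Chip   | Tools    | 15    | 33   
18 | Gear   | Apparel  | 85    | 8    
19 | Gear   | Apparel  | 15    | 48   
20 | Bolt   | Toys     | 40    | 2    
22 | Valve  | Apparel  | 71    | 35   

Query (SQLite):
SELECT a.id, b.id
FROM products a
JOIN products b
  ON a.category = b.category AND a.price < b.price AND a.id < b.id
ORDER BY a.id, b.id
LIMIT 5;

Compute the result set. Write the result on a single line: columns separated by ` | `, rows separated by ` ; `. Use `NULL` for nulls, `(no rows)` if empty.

4 | 9 ; 6 | 18 ; 6 | 19 ; 6 | 22 ; 19 | 22

Pairs (a,b) with same category, a.price < b.price, a.id < b.id.
category groups: Apparel:{6,18,19,22} Tools:{4,9,11} Toys:{1,20}
Ordered by (a.id, b.id); first 5.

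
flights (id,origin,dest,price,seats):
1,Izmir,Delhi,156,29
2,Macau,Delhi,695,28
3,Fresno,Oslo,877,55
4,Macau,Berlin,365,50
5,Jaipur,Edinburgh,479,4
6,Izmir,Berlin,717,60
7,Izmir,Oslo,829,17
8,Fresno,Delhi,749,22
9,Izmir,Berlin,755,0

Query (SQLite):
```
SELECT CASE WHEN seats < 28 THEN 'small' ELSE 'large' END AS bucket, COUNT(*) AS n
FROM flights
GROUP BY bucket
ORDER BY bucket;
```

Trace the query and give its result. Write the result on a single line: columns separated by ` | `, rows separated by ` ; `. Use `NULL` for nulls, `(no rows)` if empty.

large | 5 ; small | 4

Bucket rows by seats < 28 → 'small' else 'large'; count each bucket.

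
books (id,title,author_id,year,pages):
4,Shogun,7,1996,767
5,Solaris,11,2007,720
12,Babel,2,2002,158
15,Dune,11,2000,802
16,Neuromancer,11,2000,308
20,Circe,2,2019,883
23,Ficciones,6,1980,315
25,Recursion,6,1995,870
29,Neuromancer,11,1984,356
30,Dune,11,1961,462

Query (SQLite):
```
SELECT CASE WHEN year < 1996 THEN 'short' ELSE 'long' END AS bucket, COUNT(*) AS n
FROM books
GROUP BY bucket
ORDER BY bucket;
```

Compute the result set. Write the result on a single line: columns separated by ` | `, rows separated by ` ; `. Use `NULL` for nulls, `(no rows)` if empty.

long | 6 ; short | 4

Bucket rows by year < 1996 → 'short' else 'long'; count each bucket.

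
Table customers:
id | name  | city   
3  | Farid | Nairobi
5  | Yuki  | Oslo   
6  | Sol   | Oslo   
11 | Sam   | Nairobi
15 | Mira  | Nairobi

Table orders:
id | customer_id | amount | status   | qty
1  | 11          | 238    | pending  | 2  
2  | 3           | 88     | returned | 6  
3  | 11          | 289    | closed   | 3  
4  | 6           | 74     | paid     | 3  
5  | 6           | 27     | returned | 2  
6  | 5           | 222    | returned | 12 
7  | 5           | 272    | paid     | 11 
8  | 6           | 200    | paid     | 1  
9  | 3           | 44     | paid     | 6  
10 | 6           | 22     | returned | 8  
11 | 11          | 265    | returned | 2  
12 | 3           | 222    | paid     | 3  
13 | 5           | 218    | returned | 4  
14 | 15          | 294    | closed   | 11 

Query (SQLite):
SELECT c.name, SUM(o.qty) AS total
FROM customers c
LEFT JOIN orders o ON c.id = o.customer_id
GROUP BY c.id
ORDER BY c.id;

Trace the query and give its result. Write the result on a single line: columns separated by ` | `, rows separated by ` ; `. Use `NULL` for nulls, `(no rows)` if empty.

Farid | 15 ; Yuki | 27 ; Sol | 14 ; Sam | 7 ; Mira | 11

LEFT JOIN keeps every customers row; unmatched ones get NULL for orders columns.
Group by customers.id and compute SUM(o.qty). SUM over an all-NULL group is NULL.
  3: ids {2, 9, 12} → SUM(o.qty)=15
  5: ids {6, 7, 13} → SUM(o.qty)=27
  6: ids {4, 5, 8, 10} → SUM(o.qty)=14
  11: ids {1, 3, 11} → SUM(o.qty)=7
  15: ids {14} → SUM(o.qty)=11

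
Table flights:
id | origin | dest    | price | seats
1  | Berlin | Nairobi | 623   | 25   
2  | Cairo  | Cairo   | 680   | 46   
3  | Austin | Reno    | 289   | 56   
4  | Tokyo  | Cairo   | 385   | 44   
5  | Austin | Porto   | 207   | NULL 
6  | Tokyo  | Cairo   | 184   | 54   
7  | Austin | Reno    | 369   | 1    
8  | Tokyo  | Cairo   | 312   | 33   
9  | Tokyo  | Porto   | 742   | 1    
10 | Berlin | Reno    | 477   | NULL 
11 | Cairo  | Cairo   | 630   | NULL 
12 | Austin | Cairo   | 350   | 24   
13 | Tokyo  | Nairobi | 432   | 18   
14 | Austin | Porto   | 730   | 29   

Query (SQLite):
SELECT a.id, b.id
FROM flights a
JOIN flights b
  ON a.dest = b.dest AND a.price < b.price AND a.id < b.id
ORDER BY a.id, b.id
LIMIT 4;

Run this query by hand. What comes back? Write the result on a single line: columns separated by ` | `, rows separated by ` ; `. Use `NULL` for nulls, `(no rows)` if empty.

3 | 7 ; 3 | 10 ; 4 | 11 ; 5 | 9

Pairs (a,b) with same dest, a.price < b.price, a.id < b.id.
dest groups: Cairo:{2,4,6,8,11,12} Nairobi:{1,13} Porto:{5,9,14} Reno:{3,7,10}
Ordered by (a.id, b.id); first 4.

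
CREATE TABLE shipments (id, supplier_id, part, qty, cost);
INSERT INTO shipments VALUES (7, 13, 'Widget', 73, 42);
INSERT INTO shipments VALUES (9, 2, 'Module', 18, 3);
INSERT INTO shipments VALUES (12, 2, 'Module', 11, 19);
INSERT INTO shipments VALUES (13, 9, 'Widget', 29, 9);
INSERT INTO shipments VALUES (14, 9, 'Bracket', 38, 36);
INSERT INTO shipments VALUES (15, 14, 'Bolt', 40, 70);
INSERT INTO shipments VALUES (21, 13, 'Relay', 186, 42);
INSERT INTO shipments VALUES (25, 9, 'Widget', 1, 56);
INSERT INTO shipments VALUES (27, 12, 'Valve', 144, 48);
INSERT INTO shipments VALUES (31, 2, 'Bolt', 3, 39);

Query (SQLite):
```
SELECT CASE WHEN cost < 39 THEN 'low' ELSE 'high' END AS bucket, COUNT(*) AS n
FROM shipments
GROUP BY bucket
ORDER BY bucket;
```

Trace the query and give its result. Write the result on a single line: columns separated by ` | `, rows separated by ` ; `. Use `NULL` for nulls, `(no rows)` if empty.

Bucket rows by cost < 39 → 'low' else 'high'; count each bucket.

high | 6 ; low | 4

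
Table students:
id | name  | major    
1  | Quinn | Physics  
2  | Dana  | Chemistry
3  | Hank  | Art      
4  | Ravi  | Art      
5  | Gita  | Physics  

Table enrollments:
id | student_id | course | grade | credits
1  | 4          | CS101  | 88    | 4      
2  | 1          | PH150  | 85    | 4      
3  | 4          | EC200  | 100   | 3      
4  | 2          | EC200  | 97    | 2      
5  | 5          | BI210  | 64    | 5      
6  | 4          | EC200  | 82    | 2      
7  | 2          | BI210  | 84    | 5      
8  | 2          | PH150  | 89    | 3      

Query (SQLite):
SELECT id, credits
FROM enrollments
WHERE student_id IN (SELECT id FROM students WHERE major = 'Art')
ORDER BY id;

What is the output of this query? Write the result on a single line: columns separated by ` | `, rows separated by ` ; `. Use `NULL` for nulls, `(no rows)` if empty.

Inner query: students.id where major = 'Art'.
Outer: keep enrollments rows whose student_id is in that set.
Inner query → {3, 4}

1 | 4 ; 3 | 3 ; 6 | 2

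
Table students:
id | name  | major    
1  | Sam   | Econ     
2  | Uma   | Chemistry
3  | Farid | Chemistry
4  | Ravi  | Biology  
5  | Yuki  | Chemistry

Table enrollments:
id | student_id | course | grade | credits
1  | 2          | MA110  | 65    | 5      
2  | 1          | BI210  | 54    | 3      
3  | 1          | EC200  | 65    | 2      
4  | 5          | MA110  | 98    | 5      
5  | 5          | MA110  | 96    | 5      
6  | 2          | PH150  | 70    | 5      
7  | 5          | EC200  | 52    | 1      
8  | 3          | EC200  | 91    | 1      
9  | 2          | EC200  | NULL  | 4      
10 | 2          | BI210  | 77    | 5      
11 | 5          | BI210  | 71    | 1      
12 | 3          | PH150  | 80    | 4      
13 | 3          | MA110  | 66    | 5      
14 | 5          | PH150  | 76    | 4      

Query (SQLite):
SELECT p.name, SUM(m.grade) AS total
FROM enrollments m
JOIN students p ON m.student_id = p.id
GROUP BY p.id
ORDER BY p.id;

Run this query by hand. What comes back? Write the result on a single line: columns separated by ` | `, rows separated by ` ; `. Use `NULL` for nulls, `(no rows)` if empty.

Sam | 119 ; Uma | 212 ; Farid | 237 ; Yuki | 393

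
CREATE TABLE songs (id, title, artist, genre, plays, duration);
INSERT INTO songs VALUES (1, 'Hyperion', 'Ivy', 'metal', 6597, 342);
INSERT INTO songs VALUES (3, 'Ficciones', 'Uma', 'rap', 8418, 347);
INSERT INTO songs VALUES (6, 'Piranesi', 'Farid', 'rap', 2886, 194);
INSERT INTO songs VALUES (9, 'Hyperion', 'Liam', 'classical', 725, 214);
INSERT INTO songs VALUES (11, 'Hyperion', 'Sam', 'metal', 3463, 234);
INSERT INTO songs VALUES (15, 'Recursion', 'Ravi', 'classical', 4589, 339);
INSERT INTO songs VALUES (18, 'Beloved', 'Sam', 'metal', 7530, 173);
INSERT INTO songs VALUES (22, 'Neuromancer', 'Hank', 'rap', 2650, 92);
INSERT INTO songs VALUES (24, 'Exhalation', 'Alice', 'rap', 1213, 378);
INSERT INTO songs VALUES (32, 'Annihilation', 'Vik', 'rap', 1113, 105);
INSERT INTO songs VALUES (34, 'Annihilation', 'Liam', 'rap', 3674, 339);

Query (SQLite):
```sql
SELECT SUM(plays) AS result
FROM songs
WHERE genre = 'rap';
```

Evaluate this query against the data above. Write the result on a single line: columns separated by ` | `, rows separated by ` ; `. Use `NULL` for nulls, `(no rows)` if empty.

Rows where genre='rap' → plays values: [8418, 2886, 2650, 1213, 1113, 3674].
SUM of non-NULL values = 19954.

19954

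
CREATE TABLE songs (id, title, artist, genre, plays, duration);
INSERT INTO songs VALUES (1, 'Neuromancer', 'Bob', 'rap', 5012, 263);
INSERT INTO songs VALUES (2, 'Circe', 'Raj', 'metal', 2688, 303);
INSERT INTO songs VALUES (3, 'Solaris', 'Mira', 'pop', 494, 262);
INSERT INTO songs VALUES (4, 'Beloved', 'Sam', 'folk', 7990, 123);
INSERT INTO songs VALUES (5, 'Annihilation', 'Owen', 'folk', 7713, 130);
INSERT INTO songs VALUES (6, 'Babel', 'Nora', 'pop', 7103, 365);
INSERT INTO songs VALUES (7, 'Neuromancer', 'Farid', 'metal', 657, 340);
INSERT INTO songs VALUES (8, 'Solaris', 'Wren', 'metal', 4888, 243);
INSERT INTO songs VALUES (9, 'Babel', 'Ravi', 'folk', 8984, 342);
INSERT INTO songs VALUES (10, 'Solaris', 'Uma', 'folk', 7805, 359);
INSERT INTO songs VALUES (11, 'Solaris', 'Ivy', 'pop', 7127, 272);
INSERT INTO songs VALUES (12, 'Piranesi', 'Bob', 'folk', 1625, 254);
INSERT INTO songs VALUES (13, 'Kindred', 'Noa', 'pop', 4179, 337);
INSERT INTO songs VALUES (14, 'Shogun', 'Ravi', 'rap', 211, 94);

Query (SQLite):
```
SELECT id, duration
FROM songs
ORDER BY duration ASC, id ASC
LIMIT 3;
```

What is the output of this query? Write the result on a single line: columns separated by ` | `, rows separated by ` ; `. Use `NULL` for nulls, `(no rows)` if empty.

14 | 94 ; 4 | 123 ; 5 | 130

Sort by duration asc, tiebreak id asc: (94, id=14), (123, id=4), (130, id=5), (243, id=8), (254, id=12), (262, id=3) …. Take first 3.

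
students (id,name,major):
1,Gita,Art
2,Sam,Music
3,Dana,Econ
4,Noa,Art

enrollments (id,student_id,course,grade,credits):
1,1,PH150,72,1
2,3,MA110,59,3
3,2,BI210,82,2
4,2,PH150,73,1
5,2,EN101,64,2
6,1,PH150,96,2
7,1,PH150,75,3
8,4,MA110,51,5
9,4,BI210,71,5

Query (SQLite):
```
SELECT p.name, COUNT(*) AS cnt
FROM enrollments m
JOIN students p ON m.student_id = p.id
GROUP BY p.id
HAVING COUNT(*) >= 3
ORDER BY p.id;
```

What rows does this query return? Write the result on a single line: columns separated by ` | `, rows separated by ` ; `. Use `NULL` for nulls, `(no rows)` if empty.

Join each enrollments row to its students via student_id.
Group joined rows by students.id; compute COUNT(*) per group.
HAVING: keep groups with count ≥ 3.
  1: ids {1, 6, 7} → COUNT(*)=3
  2: ids {3, 4, 5} → COUNT(*)=3
  3: ids {2} → COUNT(*)=1
  4: ids {8, 9} → COUNT(*)=2

Gita | 3 ; Sam | 3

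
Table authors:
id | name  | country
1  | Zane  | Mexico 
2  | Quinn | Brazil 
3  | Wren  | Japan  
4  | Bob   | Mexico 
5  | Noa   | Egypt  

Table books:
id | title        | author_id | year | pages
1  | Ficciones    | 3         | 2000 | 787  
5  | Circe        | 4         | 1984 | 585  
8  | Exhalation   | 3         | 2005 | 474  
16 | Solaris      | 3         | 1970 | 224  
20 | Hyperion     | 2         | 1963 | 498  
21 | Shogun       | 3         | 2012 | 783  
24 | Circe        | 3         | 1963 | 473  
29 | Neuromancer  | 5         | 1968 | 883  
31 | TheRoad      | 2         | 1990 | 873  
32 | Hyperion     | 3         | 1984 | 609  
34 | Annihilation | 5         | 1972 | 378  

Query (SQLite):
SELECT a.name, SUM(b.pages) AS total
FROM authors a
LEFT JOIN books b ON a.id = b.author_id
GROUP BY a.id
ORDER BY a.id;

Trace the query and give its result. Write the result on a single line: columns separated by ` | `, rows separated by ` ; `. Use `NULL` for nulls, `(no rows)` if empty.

LEFT JOIN keeps every authors row; unmatched ones get NULL for books columns.
Group by authors.id and compute SUM(b.pages). SUM over an all-NULL group is NULL.
  1: ids {—} → SUM(b.pages)=NULL
  2: ids {20, 31} → SUM(b.pages)=1371
  3: ids {1, 8, 16, 21, 24, 32} → SUM(b.pages)=3350
  4: ids {5} → SUM(b.pages)=585
  5: ids {29, 34} → SUM(b.pages)=1261

Zane | NULL ; Quinn | 1371 ; Wren | 3350 ; Bob | 585 ; Noa | 1261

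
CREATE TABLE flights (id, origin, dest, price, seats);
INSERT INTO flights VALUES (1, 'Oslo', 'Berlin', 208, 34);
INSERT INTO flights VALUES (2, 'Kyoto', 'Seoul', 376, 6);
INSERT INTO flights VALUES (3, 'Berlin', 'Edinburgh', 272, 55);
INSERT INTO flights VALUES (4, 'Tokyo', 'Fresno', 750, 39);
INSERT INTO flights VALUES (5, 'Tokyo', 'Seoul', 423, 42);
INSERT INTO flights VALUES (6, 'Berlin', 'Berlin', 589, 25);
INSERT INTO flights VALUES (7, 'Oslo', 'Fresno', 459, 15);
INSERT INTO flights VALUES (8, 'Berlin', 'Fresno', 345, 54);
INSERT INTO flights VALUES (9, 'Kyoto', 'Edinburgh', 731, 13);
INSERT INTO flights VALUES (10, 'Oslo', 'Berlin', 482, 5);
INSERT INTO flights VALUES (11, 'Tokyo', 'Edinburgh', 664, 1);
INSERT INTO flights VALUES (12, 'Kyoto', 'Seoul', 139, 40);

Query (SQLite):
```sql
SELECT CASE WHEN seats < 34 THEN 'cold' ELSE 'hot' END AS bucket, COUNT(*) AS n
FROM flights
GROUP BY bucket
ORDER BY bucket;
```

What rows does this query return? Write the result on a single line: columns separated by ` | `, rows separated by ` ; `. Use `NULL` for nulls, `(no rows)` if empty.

Bucket rows by seats < 34 → 'cold' else 'hot'; count each bucket.

cold | 6 ; hot | 6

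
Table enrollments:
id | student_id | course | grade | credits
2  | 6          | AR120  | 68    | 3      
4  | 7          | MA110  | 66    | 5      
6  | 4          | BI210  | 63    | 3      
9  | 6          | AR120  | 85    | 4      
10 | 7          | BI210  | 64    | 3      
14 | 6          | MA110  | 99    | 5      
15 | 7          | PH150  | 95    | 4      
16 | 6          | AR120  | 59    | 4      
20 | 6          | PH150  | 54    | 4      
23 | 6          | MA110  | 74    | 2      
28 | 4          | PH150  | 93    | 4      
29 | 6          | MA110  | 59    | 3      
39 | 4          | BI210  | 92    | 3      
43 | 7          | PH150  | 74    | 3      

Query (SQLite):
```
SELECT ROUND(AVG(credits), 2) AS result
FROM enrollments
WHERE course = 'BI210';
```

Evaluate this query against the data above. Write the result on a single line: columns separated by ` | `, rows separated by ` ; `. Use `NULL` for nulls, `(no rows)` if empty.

3

Rows where course='BI210' → credits values: [3, 3, 3].
AVG = 9 / 3 (rounded to 2 dp).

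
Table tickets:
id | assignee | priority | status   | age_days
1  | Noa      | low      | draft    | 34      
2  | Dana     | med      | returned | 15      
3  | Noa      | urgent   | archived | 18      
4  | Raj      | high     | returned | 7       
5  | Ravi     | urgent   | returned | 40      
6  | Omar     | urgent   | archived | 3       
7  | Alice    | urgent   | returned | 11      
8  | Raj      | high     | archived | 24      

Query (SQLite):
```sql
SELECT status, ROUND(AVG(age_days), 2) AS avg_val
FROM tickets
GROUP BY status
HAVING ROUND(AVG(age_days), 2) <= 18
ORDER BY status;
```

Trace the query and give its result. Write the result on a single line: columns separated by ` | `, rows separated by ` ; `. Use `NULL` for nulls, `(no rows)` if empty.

archived | 15

Partition tickets by status; compute ROUND(AVG(age_days), 2) within each group.
HAVING: keep groups where ROUND(AVG(age_days), 2) <= 18.
  archived: ids {3, 6, 8} → ROUND(AVG(age_days), 2)=15
  draft: ids {1} → ROUND(AVG(age_days), 2)=34
  returned: ids {2, 4, 5, 7} → ROUND(AVG(age_days), 2)=18.25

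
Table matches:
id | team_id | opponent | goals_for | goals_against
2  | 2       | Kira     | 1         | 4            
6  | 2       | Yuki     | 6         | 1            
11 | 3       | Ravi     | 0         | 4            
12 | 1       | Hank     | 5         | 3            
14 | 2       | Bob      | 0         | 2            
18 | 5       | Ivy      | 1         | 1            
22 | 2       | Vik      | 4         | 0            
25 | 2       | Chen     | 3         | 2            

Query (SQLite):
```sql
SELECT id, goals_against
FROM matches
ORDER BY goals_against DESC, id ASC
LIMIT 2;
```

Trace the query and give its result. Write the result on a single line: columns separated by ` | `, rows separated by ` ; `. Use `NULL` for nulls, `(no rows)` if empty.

2 | 4 ; 11 | 4

Sort by goals_against desc, tiebreak id asc: (4, id=2), (4, id=11), (3, id=12), (2, id=14), (2, id=25) …. Take first 2.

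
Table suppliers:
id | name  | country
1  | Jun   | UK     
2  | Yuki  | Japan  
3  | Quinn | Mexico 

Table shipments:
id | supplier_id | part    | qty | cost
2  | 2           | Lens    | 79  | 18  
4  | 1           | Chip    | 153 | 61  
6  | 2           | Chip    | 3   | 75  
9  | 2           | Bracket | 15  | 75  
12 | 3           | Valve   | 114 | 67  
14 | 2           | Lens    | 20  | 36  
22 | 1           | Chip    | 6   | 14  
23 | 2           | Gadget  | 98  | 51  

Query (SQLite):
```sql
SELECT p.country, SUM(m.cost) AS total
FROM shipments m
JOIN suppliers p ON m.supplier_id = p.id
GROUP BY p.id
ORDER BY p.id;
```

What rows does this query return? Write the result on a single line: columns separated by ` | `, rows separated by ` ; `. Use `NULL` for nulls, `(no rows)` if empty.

Join each shipments row to its suppliers via supplier_id.
Group joined rows by suppliers.id; compute SUM(m.cost) per group.
  1: ids {4, 22} → SUM(m.cost)=75
  2: ids {2, 6, 9, 14, 23} → SUM(m.cost)=255
  3: ids {12} → SUM(m.cost)=67

UK | 75 ; Japan | 255 ; Mexico | 67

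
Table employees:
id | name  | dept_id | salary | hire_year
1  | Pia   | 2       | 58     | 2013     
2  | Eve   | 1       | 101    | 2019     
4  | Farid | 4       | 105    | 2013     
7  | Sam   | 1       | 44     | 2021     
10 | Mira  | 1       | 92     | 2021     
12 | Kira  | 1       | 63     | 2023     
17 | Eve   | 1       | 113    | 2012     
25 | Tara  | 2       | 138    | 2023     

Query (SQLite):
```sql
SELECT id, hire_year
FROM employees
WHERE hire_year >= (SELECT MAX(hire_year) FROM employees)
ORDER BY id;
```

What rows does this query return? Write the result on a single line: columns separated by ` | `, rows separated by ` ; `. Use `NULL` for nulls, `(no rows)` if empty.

Scalar subquery: MAX(hire_year) over all employees rows = 2023.
Keep rows where hire_year >= that value.

12 | 2023 ; 25 | 2023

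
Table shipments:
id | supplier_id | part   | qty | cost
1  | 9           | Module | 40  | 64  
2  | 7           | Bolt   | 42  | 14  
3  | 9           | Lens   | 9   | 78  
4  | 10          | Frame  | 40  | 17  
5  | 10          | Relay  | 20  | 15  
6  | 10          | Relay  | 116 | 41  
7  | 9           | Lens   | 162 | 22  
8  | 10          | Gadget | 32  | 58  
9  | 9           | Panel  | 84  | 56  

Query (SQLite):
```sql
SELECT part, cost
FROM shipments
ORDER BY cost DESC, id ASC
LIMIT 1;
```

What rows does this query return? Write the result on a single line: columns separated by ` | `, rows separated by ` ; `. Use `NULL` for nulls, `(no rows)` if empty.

Lens | 78

Sort by cost desc, tiebreak id asc: (78, id=3), (64, id=1), (58, id=8), (56, id=9) …. Take first 1.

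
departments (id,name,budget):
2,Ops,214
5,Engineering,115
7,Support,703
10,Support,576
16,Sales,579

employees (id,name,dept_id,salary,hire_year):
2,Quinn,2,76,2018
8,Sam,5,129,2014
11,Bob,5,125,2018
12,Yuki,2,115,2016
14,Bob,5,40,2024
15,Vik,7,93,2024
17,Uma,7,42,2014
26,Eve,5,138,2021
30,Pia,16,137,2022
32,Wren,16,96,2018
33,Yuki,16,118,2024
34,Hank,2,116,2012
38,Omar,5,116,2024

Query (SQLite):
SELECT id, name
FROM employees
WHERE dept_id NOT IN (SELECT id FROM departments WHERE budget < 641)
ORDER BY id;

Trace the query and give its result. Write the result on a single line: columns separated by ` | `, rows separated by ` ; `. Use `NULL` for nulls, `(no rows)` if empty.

15 | Vik ; 17 | Uma

Inner query: departments.id where budget < 641.
Outer: keep employees rows whose dept_id is not in that set.
Inner query → {2, 5, 10, 16}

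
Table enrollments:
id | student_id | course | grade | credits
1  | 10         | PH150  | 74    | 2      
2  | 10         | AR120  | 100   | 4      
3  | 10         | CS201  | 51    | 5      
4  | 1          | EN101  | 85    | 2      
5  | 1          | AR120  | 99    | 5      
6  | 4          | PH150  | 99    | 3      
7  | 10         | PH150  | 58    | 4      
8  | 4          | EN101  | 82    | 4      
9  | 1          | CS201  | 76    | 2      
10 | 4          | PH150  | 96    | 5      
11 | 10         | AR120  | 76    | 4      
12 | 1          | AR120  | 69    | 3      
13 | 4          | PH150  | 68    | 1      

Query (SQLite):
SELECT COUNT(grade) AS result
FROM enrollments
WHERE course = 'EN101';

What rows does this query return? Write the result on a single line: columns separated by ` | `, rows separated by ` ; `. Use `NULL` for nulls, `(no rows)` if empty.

Rows where course='EN101' → grade values: [85, 82].
COUNT(grade) counts non-NULL values → 2.

2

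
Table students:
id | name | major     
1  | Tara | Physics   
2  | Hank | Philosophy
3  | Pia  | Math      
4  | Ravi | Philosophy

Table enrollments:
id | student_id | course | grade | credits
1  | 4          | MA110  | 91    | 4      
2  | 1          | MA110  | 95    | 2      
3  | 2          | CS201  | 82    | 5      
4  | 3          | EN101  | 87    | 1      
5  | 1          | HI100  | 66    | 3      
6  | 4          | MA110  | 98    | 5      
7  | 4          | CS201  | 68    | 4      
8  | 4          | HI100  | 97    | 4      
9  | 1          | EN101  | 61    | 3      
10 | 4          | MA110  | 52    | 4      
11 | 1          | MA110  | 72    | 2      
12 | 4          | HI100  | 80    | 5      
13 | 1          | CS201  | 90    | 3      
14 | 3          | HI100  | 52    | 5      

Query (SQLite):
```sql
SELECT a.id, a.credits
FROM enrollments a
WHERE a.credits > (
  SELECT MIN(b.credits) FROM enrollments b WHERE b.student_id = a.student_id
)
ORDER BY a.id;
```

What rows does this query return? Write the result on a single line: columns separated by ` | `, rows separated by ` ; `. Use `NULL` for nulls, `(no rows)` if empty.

5 | 3 ; 6 | 5 ; 9 | 3 ; 12 | 5 ; 13 | 3 ; 14 | 5

For each enrollments row a, compute MIN(credits) over rows sharing a.student_id.
Keep row a if a.credits > that per-group MIN.
  student_id=1: MIN(credits) = 2
  student_id=2: MIN(credits) = 5
  student_id=3: MIN(credits) = 1
  student_id=4: MIN(credits) = 4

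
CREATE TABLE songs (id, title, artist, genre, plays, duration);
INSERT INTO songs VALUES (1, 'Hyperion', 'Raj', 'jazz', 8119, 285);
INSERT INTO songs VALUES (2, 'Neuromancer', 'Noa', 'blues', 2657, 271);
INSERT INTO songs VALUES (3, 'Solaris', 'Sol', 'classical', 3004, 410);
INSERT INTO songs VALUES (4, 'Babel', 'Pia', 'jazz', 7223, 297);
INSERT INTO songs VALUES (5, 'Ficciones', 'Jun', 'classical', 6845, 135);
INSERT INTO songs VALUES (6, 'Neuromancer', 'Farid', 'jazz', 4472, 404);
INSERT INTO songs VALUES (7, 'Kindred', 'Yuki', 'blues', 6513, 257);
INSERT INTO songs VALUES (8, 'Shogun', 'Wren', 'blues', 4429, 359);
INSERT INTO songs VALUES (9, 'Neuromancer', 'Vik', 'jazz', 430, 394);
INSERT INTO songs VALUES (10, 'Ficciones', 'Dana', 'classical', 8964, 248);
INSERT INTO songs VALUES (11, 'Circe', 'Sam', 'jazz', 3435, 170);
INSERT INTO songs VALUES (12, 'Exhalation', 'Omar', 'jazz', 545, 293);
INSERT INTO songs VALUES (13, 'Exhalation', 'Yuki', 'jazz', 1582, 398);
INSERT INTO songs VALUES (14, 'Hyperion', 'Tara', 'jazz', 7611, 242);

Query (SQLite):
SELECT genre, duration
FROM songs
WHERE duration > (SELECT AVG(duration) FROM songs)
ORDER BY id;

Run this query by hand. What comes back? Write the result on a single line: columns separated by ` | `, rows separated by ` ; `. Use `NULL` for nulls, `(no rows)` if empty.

Scalar subquery: AVG(duration) over all songs rows = 297.357143 (≈; comparison uses full precision).
Keep rows where duration > that value.

classical | 410 ; jazz | 404 ; blues | 359 ; jazz | 394 ; jazz | 398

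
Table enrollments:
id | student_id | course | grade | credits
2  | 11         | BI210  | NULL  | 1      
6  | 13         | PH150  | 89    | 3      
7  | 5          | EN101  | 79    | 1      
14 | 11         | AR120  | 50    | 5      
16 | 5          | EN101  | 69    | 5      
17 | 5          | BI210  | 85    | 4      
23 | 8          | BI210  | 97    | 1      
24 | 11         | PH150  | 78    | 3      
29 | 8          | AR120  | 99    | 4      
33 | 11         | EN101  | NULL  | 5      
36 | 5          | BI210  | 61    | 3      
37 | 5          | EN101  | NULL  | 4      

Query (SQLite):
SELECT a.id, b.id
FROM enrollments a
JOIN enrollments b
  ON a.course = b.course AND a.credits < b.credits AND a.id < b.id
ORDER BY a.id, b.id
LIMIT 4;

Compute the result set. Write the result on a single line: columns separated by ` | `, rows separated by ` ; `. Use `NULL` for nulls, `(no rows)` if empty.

2 | 17 ; 2 | 36 ; 7 | 16 ; 7 | 33

Pairs (a,b) with same course, a.credits < b.credits, a.id < b.id.
course groups: AR120:{14,29} BI210:{2,17,23,36} EN101:{7,16,33,37} PH150:{6,24}
Ordered by (a.id, b.id); first 4.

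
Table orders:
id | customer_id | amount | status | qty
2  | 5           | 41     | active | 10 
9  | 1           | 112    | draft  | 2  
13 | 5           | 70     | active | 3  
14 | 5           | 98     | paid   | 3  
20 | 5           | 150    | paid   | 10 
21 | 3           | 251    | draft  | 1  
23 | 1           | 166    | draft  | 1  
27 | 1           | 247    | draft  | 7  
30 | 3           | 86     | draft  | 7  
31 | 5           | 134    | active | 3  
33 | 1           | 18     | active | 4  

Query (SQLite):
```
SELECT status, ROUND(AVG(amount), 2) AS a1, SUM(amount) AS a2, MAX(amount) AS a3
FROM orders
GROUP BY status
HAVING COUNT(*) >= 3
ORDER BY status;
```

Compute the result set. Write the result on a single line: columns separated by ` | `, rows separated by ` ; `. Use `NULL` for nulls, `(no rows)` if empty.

Group orders by status.
Per group compute: ROUND(AVG(amount), 2), SUM(amount), MAX(amount).
HAVING: drop groups with fewer than 3 rows.
  active: ids {2, 13, 31, 33} → ROUND(AVG(amount), 2)=65.75, SUM(amount)=263, MAX(amount)=134
  draft: ids {9, 21, 23, 27, 30} → ROUND(AVG(amount), 2)=172.4, SUM(amount)=862, MAX(amount)=251
  paid: ids {14, 20} → ROUND(AVG(amount), 2)=124, SUM(amount)=248, MAX(amount)=150

active | 65.75 | 263 | 134 ; draft | 172.4 | 862 | 251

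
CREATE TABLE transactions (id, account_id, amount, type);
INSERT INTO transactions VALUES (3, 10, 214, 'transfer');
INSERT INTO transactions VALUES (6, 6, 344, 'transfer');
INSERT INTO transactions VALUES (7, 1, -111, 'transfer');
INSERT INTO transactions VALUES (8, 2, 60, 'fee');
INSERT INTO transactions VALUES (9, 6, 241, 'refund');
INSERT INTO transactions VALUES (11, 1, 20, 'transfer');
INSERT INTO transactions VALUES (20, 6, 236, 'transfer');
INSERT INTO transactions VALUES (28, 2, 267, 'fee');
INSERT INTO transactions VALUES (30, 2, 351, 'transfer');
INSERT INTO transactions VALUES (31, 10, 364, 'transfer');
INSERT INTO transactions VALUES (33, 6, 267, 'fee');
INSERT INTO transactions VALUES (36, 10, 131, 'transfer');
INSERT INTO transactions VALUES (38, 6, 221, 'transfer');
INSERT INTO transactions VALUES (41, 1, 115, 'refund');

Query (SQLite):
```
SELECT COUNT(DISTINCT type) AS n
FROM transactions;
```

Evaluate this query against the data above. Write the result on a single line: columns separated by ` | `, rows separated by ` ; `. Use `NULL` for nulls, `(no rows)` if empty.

3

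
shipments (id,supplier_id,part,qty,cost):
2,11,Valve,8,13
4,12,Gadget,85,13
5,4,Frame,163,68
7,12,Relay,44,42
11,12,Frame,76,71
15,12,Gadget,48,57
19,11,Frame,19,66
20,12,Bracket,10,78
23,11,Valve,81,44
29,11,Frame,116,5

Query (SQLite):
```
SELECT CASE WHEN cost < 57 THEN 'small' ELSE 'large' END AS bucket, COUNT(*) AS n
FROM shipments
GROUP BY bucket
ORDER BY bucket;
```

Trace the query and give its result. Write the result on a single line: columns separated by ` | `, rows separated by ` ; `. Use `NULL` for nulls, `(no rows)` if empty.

large | 5 ; small | 5

Bucket rows by cost < 57 → 'small' else 'large'; count each bucket.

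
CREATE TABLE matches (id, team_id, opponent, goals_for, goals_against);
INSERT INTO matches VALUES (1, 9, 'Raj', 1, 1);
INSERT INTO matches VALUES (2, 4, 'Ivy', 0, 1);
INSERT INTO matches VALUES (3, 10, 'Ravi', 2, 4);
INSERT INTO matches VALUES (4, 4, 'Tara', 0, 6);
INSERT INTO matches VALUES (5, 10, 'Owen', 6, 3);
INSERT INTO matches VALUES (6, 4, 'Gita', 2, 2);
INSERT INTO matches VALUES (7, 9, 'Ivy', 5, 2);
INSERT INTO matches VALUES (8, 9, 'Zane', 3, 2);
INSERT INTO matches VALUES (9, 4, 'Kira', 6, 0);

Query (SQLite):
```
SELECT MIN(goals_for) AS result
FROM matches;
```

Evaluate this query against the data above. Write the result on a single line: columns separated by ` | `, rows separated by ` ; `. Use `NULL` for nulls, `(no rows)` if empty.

All goals_for values: [1, 0, 2, 0, 6, 2, 5, 3, 6].
MIN of non-NULL values = 0.

0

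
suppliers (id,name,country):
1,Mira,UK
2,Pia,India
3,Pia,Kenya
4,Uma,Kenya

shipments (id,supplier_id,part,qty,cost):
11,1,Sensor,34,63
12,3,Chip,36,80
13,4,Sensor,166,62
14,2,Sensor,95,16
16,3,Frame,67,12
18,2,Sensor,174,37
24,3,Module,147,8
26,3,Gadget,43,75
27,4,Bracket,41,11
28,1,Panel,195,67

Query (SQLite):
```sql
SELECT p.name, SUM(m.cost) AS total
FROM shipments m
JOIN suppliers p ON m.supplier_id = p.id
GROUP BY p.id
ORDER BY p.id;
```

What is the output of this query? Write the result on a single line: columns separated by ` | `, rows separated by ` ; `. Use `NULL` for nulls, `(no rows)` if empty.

Mira | 130 ; Pia | 53 ; Pia | 175 ; Uma | 73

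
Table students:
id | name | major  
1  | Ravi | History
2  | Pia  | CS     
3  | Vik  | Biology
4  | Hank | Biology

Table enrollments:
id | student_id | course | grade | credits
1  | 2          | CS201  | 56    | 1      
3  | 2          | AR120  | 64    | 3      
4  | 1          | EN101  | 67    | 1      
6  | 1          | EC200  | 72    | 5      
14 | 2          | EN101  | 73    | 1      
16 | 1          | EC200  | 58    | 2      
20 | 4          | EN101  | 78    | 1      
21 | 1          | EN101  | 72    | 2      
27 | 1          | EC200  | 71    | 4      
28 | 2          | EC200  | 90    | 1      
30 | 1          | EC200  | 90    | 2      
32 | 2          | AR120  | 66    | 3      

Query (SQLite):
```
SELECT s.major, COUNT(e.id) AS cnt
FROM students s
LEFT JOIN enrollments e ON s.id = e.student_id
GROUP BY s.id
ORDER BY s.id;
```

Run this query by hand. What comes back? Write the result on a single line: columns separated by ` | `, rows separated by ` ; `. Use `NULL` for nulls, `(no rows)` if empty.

History | 6 ; CS | 5 ; Biology | 0 ; Biology | 1

LEFT JOIN keeps every students row; unmatched ones get NULL for enrollments columns.
Group by students.id and compute COUNT(e.id). COUNT(col) of an all-NULL group is 0.
  1: ids {4, 6, 16, 21, 27, 30} → COUNT(e.id)=6
  2: ids {1, 3, 14, 28, 32} → COUNT(e.id)=5
  3: ids {—} → COUNT(e.id)=0
  4: ids {20} → COUNT(e.id)=1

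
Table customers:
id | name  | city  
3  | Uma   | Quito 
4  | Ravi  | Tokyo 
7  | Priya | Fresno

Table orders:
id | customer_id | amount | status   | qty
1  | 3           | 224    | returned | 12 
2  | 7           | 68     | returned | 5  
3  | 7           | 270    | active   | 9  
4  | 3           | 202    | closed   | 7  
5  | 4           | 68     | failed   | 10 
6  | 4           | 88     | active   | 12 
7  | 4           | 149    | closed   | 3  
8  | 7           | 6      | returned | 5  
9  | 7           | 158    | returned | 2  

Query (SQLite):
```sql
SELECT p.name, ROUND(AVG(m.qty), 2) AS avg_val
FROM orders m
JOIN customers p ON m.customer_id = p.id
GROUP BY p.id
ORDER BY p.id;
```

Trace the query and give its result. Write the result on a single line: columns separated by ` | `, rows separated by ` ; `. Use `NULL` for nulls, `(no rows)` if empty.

Join each orders row to its customers via customer_id.
Group joined rows by customers.id; compute ROUND(AVG(m.qty), 2) per group.
  3: ids {1, 4} → ROUND(AVG(m.qty), 2)=9.5
  4: ids {5, 6, 7} → ROUND(AVG(m.qty), 2)=8.33
  7: ids {2, 3, 8, 9} → ROUND(AVG(m.qty), 2)=5.25

Uma | 9.5 ; Ravi | 8.33 ; Priya | 5.25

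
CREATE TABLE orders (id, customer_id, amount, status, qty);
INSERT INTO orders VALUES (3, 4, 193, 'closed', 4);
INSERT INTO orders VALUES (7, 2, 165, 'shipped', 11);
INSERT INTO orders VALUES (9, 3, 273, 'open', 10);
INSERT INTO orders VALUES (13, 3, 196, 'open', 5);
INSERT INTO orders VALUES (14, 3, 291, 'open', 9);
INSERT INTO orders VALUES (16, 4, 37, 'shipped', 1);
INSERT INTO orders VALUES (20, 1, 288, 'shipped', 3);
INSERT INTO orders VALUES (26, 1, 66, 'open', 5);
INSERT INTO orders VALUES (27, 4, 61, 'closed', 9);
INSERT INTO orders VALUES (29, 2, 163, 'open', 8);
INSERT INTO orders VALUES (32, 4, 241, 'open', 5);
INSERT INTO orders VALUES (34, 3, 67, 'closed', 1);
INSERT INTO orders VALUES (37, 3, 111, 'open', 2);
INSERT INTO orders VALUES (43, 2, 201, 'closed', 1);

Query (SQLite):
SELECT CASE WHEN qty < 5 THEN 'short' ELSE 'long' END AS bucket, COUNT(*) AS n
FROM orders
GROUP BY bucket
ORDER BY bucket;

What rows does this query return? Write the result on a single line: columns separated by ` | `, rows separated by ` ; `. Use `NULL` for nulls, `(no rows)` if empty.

long | 8 ; short | 6

Bucket rows by qty < 5 → 'short' else 'long'; count each bucket.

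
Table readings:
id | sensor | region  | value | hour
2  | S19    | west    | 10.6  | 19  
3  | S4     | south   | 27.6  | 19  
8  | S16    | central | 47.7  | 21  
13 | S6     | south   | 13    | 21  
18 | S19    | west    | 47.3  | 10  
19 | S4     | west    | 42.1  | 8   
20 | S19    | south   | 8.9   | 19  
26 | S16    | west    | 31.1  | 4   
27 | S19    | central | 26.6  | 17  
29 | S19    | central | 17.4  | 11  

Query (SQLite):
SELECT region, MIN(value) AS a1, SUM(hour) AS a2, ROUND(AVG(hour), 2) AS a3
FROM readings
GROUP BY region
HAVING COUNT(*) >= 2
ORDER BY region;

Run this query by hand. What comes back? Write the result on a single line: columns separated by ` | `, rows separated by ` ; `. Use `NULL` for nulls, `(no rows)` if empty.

Group readings by region.
Per group compute: MIN(value), SUM(hour), ROUND(AVG(hour), 2).
HAVING: drop groups with fewer than 2 rows.
  central: ids {8, 27, 29} → MIN(value)=17.4, SUM(hour)=49, ROUND(AVG(hour), 2)=16.33
  south: ids {3, 13, 20} → MIN(value)=8.9, SUM(hour)=59, ROUND(AVG(hour), 2)=19.67
  west: ids {2, 18, 19, 26} → MIN(value)=10.6, SUM(hour)=41, ROUND(AVG(hour), 2)=10.25

central | 17.4 | 49 | 16.33 ; south | 8.9 | 59 | 19.67 ; west | 10.6 | 41 | 10.25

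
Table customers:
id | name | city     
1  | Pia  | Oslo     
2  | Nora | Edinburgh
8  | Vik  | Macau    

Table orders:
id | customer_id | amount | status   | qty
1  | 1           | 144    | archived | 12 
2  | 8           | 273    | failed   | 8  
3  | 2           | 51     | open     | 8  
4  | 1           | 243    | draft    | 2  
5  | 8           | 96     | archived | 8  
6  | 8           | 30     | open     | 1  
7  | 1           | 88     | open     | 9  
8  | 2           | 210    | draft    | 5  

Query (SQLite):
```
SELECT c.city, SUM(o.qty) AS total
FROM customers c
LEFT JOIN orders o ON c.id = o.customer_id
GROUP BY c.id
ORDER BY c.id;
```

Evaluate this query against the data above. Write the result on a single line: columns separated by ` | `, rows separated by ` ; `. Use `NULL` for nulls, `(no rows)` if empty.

LEFT JOIN keeps every customers row; unmatched ones get NULL for orders columns.
Group by customers.id and compute SUM(o.qty). SUM over an all-NULL group is NULL.
  1: ids {1, 4, 7} → SUM(o.qty)=23
  2: ids {3, 8} → SUM(o.qty)=13
  8: ids {2, 5, 6} → SUM(o.qty)=17

Oslo | 23 ; Edinburgh | 13 ; Macau | 17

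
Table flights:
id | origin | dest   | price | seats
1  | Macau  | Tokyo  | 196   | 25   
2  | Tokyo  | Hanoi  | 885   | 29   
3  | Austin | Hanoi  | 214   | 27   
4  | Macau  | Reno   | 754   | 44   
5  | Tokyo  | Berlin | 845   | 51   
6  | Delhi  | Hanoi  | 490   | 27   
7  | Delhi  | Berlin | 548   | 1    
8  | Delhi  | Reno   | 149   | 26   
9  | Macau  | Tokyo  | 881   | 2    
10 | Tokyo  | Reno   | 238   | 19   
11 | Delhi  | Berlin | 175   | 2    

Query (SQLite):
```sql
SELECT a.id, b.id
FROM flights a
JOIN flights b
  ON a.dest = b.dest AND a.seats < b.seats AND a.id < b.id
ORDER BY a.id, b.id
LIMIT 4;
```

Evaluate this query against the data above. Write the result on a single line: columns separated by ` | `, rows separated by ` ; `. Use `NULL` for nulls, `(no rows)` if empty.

7 | 11

Pairs (a,b) with same dest, a.seats < b.seats, a.id < b.id.
dest groups: Berlin:{5,7,11} Hanoi:{2,3,6} Reno:{4,8,10} Tokyo:{1,9}
Ordered by (a.id, b.id); first 4.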